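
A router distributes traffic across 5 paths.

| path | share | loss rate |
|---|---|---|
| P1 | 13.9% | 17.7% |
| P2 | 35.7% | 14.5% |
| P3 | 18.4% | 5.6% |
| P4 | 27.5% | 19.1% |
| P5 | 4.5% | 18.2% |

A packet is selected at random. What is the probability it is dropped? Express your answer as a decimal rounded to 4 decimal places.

P(L) ≈ 0.1474

P(L) = P(L|P1)·P(P1) + P(L|P2)·P(P2) + P(L|P3)·P(P3) + P(L|P4)·P(P4) + P(L|P5)·P(P5)
      = 0.177·0.139 + 0.145·0.357 + 0.056·0.184 + 0.191·0.275 + 0.182·0.045
      = 0.024603 + 0.051765 + 0.010304 + 0.052525 + 0.00819 = 0.147387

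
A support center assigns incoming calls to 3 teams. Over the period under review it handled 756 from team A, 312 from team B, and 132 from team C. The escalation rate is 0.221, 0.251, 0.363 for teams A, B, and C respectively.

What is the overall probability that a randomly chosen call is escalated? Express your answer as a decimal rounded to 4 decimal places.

Total: 756 + 312 + 132 = 1200.
P(A) = 756/1200 = 0.63. P(B) = 312/1200 = 0.26. P(C) = 132/1200 = 0.11.
P(E) = P(E|A)·P(A) + P(E|B)·P(B) + P(E|C)·P(C)
      = 0.221·0.63 + 0.251·0.26 + 0.363·0.11
      = 0.13923 + 0.06526 + 0.03993 = 0.24442

0.2444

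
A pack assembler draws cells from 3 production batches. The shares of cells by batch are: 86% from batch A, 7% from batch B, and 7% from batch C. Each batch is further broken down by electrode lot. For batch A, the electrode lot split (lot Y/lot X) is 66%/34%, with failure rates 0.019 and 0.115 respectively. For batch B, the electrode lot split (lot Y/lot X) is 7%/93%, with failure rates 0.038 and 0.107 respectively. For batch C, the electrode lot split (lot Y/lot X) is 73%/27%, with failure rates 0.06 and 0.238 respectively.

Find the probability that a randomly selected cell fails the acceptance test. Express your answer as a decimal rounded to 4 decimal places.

P(F|A) = 0.66·0.019 + 0.34·0.115 = 0.01254 + 0.0391 = 0.05164
P(F|B) = 0.07·0.038 + 0.93·0.107 = 0.00266 + 0.09951 = 0.10217
P(F|C) = 0.73·0.06 + 0.27·0.238 = 0.0438 + 0.06426 = 0.10806
Then overall,
P(F) = 0.86·0.05164 + 0.07·0.10217 + 0.07·0.10806
      = 0.0444104 + 0.0071519 + 0.0075642 = 0.0591265

0.0591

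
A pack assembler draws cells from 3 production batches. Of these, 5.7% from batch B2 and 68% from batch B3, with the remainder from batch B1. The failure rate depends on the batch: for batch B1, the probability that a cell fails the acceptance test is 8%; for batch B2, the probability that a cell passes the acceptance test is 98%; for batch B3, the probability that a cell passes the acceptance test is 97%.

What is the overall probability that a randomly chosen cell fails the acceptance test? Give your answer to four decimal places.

0.0426

P(B1) = 1 − (0.057 + 0.68) = 0.263.
P(F|B2) = 1 − 0.98 = 0.02.
P(F|B3) = 1 − 0.97 = 0.03.
P(F) = P(F|B1)·P(B1) + P(F|B2)·P(B2) + P(F|B3)·P(B3)
      = 0.08·0.263 + 0.02·0.057 + 0.03·0.68
      = 0.02104 + 0.00114 + 0.0204 = 0.04258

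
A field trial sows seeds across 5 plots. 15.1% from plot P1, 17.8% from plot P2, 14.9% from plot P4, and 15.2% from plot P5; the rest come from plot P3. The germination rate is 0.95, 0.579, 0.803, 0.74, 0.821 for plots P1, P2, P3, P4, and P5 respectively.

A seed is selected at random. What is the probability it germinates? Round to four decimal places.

0.7787

P(P3) = 1 − (0.151 + 0.178 + 0.149 + 0.152) = 0.37.
Using total probability over the partition,
P(G) = P(G|P1)·P(P1) + P(G|P2)·P(P2) + P(G|P3)·P(P3) + P(G|P4)·P(P4) + P(G|P5)·P(P5)
      = 0.95·0.151 + 0.579·0.178 + 0.803·0.37 + 0.74·0.149 + 0.821·0.152
      = 0.14345 + 0.103062 + 0.29711 + 0.11026 + 0.124792 = 0.778674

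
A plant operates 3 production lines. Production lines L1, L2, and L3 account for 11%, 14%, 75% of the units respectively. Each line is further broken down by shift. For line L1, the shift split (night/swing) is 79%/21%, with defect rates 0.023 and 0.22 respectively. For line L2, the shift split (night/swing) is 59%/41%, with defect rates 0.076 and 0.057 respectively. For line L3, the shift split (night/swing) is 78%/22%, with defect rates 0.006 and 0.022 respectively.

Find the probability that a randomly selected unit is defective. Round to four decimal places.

P(D|L1) = 0.79·0.023 + 0.21·0.22 = 0.01817 + 0.0462 = 0.06437
P(D|L2) = 0.59·0.076 + 0.41·0.057 = 0.04484 + 0.02337 = 0.06821
P(D|L3) = 0.78·0.006 + 0.22·0.022 = 0.00468 + 0.00484 = 0.00952
By total probability over the outer partition,
P(D) = 0.11·0.06437 + 0.14·0.06821 + 0.75·0.00952
      = 0.0070807 + 0.0095494 + 0.00714 = 0.0237701

P(D) ≈ 0.0238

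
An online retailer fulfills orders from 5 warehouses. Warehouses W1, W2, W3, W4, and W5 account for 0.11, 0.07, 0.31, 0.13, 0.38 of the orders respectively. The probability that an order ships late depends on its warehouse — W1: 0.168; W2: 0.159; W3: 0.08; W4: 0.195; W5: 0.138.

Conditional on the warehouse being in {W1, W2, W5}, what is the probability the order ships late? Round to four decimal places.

0.1465

Let S = {W1, W2, W5}.
P(S) = 0.11 + 0.07 + 0.38 = 0.56.
P(L ∩ S) = 0.168·0.11 + 0.159·0.07 + 0.138·0.38 = 0.01848 + 0.01113 + 0.05244 = 0.08205.
P(L | S) = 0.08205 / 0.56 = 0.146518…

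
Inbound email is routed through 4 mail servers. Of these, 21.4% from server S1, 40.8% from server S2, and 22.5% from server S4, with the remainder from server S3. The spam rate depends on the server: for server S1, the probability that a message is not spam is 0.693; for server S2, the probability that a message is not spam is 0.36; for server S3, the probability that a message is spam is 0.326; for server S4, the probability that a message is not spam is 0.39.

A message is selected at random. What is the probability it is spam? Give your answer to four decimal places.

P(S3) = 1 − (0.214 + 0.408 + 0.225) = 0.153.
P(S|S1) = 1 − 0.693 = 0.307.
P(S|S2) = 1 − 0.36 = 0.64.
P(S|S4) = 1 − 0.39 = 0.61.
P(S) = P(S|S1)·P(S1) + P(S|S2)·P(S2) + P(S|S3)·P(S3) + P(S|S4)·P(S4)
      = 0.307·0.214 + 0.64·0.408 + 0.326·0.153 + 0.61·0.225
      = 0.065698 + 0.26112 + 0.049878 + 0.13725 = 0.513946

P(S) ≈ 0.5139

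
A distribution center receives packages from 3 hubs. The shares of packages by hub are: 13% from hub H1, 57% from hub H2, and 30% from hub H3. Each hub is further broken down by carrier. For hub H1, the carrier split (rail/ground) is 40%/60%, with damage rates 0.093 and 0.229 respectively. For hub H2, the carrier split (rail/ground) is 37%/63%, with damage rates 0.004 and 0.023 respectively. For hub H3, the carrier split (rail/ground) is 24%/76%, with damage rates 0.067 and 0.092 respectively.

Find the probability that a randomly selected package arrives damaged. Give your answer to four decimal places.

P(D|H1) = 0.4·0.093 + 0.6·0.229 = 0.0372 + 0.1374 = 0.1746
P(D|H2) = 0.37·0.004 + 0.63·0.023 = 0.00148 + 0.01449 = 0.01597
P(D|H3) = 0.24·0.067 + 0.76·0.092 = 0.01608 + 0.06992 = 0.086
Then overall,
P(D) = 0.13·0.1746 + 0.57·0.01597 + 0.3·0.086
      = 0.022698 + 0.0091029 + 0.0258 = 0.0576009

P(D) ≈ 0.0576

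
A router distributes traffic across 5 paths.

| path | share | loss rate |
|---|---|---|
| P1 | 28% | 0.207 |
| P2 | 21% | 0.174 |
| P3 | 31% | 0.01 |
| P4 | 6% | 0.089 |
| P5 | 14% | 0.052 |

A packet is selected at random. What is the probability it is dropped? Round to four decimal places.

P(L) ≈ 0.1102

P(L) = P(L|P1)·P(P1) + P(L|P2)·P(P2) + P(L|P3)·P(P3) + P(L|P4)·P(P4) + P(L|P5)·P(P5)
      = 0.207·0.28 + 0.174·0.21 + 0.01·0.31 + 0.089·0.06 + 0.052·0.14
      = 0.05796 + 0.03654 + 0.0031 + 0.00534 + 0.00728 = 0.11022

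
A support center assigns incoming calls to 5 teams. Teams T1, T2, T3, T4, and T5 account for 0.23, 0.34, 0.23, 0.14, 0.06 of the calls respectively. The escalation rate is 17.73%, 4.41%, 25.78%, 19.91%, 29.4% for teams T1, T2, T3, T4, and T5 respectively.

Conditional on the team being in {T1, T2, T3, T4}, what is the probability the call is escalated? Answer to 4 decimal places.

P(E|S) ≈ 0.1521

Let S = {T1, T2, T3, T4}.
P(S) = 0.23 + 0.34 + 0.23 + 0.14 = 0.94.
P(E ∩ S) = 0.1773·0.23 + 0.0441·0.34 + 0.2578·0.23 + 0.1991·0.14 = 0.040779 + 0.014994 + 0.059294 + 0.027874 = 0.142941.
P(E | S) = 0.142941 / 0.94 = 0.152065…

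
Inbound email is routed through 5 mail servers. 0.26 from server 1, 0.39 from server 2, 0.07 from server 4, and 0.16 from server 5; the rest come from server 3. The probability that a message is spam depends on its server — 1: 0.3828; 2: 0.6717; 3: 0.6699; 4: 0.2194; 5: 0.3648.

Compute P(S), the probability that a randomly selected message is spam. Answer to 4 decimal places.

P(S) ≈ 0.5156

P(3) = 1 − (0.26 + 0.39 + 0.07 + 0.16) = 0.12.
P(S) = P(S|1)·P(1) + P(S|2)·P(2) + P(S|3)·P(3) + P(S|4)·P(4) + P(S|5)·P(5)
      = 0.3828·0.26 + 0.6717·0.39 + 0.6699·0.12 + 0.2194·0.07 + 0.3648·0.16
      = 0.099528 + 0.261963 + 0.080388 + 0.015358 + 0.058368 = 0.515605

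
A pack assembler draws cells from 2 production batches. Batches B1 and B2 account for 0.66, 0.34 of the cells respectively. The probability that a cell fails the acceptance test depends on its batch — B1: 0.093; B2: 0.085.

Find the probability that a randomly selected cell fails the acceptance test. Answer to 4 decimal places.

P(F) ≈ 0.0903

Summing over the partition,
P(F) = P(F|B1)·P(B1) + P(F|B2)·P(B2)
      = 0.093·0.66 + 0.085·0.34
      = 0.06138 + 0.0289 = 0.09028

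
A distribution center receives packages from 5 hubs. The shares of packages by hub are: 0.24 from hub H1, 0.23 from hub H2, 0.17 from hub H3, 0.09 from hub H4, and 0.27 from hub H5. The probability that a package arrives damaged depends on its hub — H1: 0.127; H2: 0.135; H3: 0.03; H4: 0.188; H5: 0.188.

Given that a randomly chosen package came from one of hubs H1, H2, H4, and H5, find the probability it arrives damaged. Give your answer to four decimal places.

Let S = {H1, H2, H4, H5}.
P(S) = 0.24 + 0.23 + 0.09 + 0.27 = 0.83.
P(D ∩ S) = 0.127·0.24 + 0.135·0.23 + 0.188·0.09 + 0.188·0.27 = 0.03048 + 0.03105 + 0.01692 + 0.05076 = 0.12921.
P(D | S) = 0.12921 / 0.83 = 0.155675…

0.1557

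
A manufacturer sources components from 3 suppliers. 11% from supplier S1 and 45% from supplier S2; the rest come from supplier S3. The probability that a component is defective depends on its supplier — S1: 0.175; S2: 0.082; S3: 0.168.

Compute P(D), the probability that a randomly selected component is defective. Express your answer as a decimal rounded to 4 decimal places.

P(S3) = 1 − (0.11 + 0.45) = 0.44.
P(D) = P(D|S1)·P(S1) + P(D|S2)·P(S2) + P(D|S3)·P(S3)
      = 0.175·0.11 + 0.082·0.45 + 0.168·0.44
      = 0.01925 + 0.0369 + 0.07392 = 0.13007

0.1301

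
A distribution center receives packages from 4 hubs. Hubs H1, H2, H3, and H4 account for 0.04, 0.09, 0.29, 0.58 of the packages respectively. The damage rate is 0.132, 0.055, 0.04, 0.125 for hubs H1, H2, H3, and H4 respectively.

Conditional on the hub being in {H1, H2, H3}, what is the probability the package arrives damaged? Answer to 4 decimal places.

Let S = {H1, H2, H3}.
P(S) = 0.04 + 0.09 + 0.29 = 0.42.
P(D ∩ S) = 0.132·0.04 + 0.055·0.09 + 0.04·0.29 = 0.00528 + 0.00495 + 0.0116 = 0.02183.
P(D | S) = 0.02183 / 0.42 = 0.051976…

P(D|S) ≈ 0.0520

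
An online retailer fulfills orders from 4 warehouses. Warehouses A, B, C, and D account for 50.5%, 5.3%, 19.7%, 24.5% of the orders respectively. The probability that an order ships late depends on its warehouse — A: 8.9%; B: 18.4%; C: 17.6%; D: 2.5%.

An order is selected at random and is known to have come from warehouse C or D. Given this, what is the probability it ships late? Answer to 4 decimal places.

0.0923

Let S = {C, D}.
P(S) = 0.197 + 0.245 = 0.442.
P(L ∩ S) = 0.176·0.197 + 0.025·0.245 = 0.034672 + 0.006125 = 0.040797.
P(L | S) = 0.040797 / 0.442 = 0.092301…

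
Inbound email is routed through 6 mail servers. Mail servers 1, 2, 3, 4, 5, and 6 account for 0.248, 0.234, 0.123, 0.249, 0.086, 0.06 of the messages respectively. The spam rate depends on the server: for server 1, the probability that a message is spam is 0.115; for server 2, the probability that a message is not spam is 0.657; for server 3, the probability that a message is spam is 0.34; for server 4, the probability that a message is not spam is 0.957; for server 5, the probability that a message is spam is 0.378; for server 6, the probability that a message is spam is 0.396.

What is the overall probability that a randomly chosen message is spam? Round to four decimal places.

P(S) ≈ 0.2176

P(S|2) = 1 − 0.657 = 0.343.
P(S|4) = 1 − 0.957 = 0.043.
P(S) = P(S|1)·P(1) + P(S|2)·P(2) + P(S|3)·P(3) + P(S|4)·P(4) + P(S|5)·P(5) + P(S|6)·P(6)
      = 0.115·0.248 + 0.343·0.234 + 0.34·0.123 + 0.043·0.249 + 0.378·0.086 + 0.396·0.06
      = 0.02852 + 0.080262 + 0.04182 + 0.010707 + 0.032508 + 0.02376 = 0.217577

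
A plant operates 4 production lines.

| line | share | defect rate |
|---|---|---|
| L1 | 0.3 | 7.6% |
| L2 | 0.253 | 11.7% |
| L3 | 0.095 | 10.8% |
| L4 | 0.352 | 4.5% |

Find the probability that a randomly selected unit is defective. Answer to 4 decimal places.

0.0785

P(D) = P(D|L1)·P(L1) + P(D|L2)·P(L2) + P(D|L3)·P(L3) + P(D|L4)·P(L4)
      = 0.076·0.3 + 0.117·0.253 + 0.108·0.095 + 0.045·0.352
      = 0.0228 + 0.029601 + 0.01026 + 0.01584 = 0.078501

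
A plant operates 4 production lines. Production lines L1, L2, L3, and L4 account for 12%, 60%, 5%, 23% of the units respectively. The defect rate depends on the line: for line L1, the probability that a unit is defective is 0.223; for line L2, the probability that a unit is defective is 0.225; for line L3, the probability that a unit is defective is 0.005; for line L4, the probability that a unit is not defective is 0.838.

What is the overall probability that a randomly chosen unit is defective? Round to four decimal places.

P(D|L4) = 1 − 0.838 = 0.162.
Using total probability over the partition,
P(D) = P(D|L1)·P(L1) + P(D|L2)·P(L2) + P(D|L3)·P(L3) + P(D|L4)·P(L4)
      = 0.223·0.12 + 0.225·0.6 + 0.005·0.05 + 0.162·0.23
      = 0.02676 + 0.135 + 0.00025 + 0.03726 = 0.19927

0.1993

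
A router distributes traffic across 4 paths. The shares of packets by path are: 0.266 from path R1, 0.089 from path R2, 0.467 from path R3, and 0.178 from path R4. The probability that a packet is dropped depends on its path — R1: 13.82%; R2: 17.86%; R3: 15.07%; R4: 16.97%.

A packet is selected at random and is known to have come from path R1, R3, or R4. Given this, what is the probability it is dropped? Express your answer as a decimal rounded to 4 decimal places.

P(L|S) ≈ 0.1508

Let S = {R1, R3, R4}.
P(S) = 0.266 + 0.467 + 0.178 = 0.911.
P(L ∩ S) = 0.1382·0.266 + 0.1507·0.467 + 0.1697·0.178 = 0.0367612 + 0.0703769 + 0.0302066 = 0.1373447.
P(L | S) = 0.1373447 / 0.911 = 0.150763…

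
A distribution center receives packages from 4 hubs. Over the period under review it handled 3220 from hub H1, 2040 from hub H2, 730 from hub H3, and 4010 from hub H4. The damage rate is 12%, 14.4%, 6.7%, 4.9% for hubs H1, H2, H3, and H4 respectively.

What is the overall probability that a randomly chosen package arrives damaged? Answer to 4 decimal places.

P(D) ≈ 0.0926

Total: 3220 + 2040 + 730 + 4010 = 10000.
P(H1) = 3220/10000 = 0.322. P(H2) = 2040/10000 = 0.204. P(H3) = 730/10000 = 0.073. P(H4) = 4010/10000 = 0.401.
P(D) = P(D|H1)·P(H1) + P(D|H2)·P(H2) + P(D|H3)·P(H3) + P(D|H4)·P(H4)
      = 0.12·0.322 + 0.144·0.204 + 0.067·0.073 + 0.049·0.401
      = 0.03864 + 0.029376 + 0.004891 + 0.019649 = 0.092556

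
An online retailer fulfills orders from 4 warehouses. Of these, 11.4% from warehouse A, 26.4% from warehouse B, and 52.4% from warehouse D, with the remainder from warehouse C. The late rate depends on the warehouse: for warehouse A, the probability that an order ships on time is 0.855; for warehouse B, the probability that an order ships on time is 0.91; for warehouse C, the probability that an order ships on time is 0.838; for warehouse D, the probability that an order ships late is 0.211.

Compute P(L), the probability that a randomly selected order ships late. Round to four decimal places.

P(C) = 1 − (0.114 + 0.264 + 0.524) = 0.098.
P(L|A) = 1 − 0.855 = 0.145.
P(L|B) = 1 − 0.91 = 0.09.
P(L|C) = 1 − 0.838 = 0.162.
By the law of total probability,
P(L) = P(L|A)·P(A) + P(L|B)·P(B) + P(L|C)·P(C) + P(L|D)·P(D)
      = 0.145·0.114 + 0.09·0.264 + 0.162·0.098 + 0.211·0.524
      = 0.01653 + 0.02376 + 0.015876 + 0.110564 = 0.16673

0.1667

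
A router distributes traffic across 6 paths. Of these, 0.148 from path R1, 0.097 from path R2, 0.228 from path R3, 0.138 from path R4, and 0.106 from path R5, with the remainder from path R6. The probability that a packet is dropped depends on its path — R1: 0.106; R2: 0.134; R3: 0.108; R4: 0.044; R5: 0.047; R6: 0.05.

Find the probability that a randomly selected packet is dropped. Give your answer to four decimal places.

P(R6) = 1 − (0.148 + 0.097 + 0.228 + 0.138 + 0.106) = 0.283.
P(L) = P(L|R1)·P(R1) + P(L|R2)·P(R2) + P(L|R3)·P(R3) + P(L|R4)·P(R4) + P(L|R5)·P(R5) + P(L|R6)·P(R6)
      = 0.106·0.148 + 0.134·0.097 + 0.108·0.228 + 0.044·0.138 + 0.047·0.106 + 0.05·0.283
      = 0.015688 + 0.012998 + 0.024624 + 0.006072 + 0.004982 + 0.01415 = 0.078514

P(L) ≈ 0.0785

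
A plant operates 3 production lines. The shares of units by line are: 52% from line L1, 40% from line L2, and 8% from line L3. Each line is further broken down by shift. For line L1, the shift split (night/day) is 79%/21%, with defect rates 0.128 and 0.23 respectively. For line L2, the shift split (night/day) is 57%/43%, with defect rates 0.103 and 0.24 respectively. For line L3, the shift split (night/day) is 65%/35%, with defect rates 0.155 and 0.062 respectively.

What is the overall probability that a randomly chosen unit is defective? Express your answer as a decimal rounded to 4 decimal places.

0.1523

P(D|L1) = 0.79·0.128 + 0.21·0.23 = 0.10112 + 0.0483 = 0.14942
P(D|L2) = 0.57·0.103 + 0.43·0.24 = 0.05871 + 0.1032 = 0.16191
P(D|L3) = 0.65·0.155 + 0.35·0.062 = 0.10075 + 0.0217 = 0.12245
Then overall,
P(D) = 0.52·0.14942 + 0.4·0.16191 + 0.08·0.12245
      = 0.0776984 + 0.064764 + 0.009796 = 0.1522584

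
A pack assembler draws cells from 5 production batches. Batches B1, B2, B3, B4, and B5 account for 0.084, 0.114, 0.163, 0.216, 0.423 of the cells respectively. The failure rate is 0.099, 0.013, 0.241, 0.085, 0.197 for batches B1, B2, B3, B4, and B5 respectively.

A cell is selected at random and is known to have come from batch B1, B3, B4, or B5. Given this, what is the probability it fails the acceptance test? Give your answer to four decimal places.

Let S = {B1, B3, B4, B5}.
P(S) = 0.084 + 0.163 + 0.216 + 0.423 = 0.886.
P(F ∩ S) = 0.099·0.084 + 0.241·0.163 + 0.085·0.216 + 0.197·0.423 = 0.008316 + 0.039283 + 0.01836 + 0.083331 = 0.14929.
P(F | S) = 0.14929 / 0.886 = 0.168499…

P(F|S) ≈ 0.1685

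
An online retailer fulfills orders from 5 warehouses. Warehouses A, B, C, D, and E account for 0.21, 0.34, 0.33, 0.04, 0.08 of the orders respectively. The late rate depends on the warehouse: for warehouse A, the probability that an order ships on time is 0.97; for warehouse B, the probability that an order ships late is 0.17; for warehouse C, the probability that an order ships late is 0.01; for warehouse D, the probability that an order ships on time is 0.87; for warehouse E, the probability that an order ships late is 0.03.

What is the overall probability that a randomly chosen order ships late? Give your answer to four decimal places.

P(L|A) = 1 − 0.97 = 0.03.
P(L|D) = 1 − 0.87 = 0.13.
Summing over the partition,
P(L) = P(L|A)·P(A) + P(L|B)·P(B) + P(L|C)·P(C) + P(L|D)·P(D) + P(L|E)·P(E)
      = 0.03·0.21 + 0.17·0.34 + 0.01·0.33 + 0.13·0.04 + 0.03·0.08
      = 0.0063 + 0.0578 + 0.0033 + 0.0052 + 0.0024 = 0.075

0.0750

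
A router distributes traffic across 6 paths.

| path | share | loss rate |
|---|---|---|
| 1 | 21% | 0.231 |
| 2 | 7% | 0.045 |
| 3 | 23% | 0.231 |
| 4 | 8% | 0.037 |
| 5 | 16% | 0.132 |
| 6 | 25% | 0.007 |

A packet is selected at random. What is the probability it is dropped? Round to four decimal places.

By the law of total probability,
P(L) = P(L|1)·P(1) + P(L|2)·P(2) + P(L|3)·P(3) + P(L|4)·P(4) + P(L|5)·P(5) + P(L|6)·P(6)
      = 0.231·0.21 + 0.045·0.07 + 0.231·0.23 + 0.037·0.08 + 0.132·0.16 + 0.007·0.25
      = 0.04851 + 0.00315 + 0.05313 + 0.00296 + 0.02112 + 0.00175 = 0.13062

0.1306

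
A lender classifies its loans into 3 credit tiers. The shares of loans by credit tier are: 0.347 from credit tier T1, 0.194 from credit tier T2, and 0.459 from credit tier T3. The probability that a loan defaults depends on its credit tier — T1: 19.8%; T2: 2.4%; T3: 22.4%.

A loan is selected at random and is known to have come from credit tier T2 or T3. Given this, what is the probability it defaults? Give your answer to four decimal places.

0.1646

Let S = {T2, T3}.
P(S) = 0.194 + 0.459 = 0.653.
P(D ∩ S) = 0.024·0.194 + 0.224·0.459 = 0.004656 + 0.102816 = 0.107472.
P(D | S) = 0.107472 / 0.653 = 0.164582…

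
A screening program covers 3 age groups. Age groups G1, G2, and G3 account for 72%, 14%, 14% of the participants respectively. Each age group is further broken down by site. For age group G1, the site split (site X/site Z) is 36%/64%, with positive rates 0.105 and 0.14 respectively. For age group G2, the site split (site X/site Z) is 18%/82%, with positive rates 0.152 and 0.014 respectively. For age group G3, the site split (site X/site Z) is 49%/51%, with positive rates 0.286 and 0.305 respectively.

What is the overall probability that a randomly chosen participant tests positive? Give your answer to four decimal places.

P(T) ≈ 0.1386

P(T|G1) = 0.36·0.105 + 0.64·0.14 = 0.0378 + 0.0896 = 0.1274
P(T|G2) = 0.18·0.152 + 0.82·0.014 = 0.02736 + 0.01148 = 0.03884
P(T|G3) = 0.49·0.286 + 0.51·0.305 = 0.14014 + 0.15555 = 0.29569
Then overall,
P(T) = 0.72·0.1274 + 0.14·0.03884 + 0.14·0.29569
      = 0.091728 + 0.0054376 + 0.0413966 = 0.1385622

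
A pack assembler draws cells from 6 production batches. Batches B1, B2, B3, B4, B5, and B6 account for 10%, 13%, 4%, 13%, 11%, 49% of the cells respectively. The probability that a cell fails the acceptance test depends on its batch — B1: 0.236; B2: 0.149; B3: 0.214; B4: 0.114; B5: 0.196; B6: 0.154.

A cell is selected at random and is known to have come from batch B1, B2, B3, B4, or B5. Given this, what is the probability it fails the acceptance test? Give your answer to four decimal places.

0.1724

Let S = {B1, B2, B3, B4, B5}.
P(S) = 0.1 + 0.13 + 0.04 + 0.13 + 0.11 = 0.51.
P(F ∩ S) = 0.236·0.1 + 0.149·0.13 + 0.214·0.04 + 0.114·0.13 + 0.196·0.11 = 0.0236 + 0.01937 + 0.00856 + 0.01482 + 0.02156 = 0.08791.
P(F | S) = 0.08791 / 0.51 = 0.172373…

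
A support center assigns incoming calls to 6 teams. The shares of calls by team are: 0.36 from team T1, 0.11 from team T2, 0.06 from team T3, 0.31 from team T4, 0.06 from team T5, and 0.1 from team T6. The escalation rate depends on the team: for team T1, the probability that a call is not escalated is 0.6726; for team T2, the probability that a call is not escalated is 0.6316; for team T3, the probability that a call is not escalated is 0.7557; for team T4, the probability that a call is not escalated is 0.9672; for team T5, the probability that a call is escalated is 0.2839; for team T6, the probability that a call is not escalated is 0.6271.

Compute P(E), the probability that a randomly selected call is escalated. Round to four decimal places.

P(E|T1) = 1 − 0.6726 = 0.3274.
P(E|T2) = 1 − 0.6316 = 0.3684.
P(E|T3) = 1 − 0.7557 = 0.2443.
P(E|T4) = 1 − 0.9672 = 0.0328.
P(E|T6) = 1 − 0.6271 = 0.3729.
P(E) = P(E|T1)·P(T1) + P(E|T2)·P(T2) + P(E|T3)·P(T3) + P(E|T4)·P(T4) + P(E|T5)·P(T5) + P(E|T6)·P(T6)
      = 0.3274·0.36 + 0.3684·0.11 + 0.2443·0.06 + 0.0328·0.31 + 0.2839·0.06 + 0.3729·0.1
      = 0.117864 + 0.040524 + 0.014658 + 0.010168 + 0.017034 + 0.03729 = 0.237538

P(E) ≈ 0.2375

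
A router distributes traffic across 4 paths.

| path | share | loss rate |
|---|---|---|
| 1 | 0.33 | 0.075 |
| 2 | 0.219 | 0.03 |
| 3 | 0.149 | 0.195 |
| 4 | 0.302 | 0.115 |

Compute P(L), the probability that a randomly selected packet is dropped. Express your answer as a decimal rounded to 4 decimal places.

Using total probability over the partition,
P(L) = P(L|1)·P(1) + P(L|2)·P(2) + P(L|3)·P(3) + P(L|4)·P(4)
      = 0.075·0.33 + 0.03·0.219 + 0.195·0.149 + 0.115·0.302
      = 0.02475 + 0.00657 + 0.029055 + 0.03473 = 0.095105

0.0951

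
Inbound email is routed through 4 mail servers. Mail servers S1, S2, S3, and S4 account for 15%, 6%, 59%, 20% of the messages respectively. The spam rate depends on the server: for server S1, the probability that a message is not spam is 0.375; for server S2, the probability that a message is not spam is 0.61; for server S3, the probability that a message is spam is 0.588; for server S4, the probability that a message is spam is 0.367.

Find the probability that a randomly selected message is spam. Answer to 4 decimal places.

P(S|S1) = 1 − 0.375 = 0.625.
P(S|S2) = 1 − 0.61 = 0.39.
P(S) = P(S|S1)·P(S1) + P(S|S2)·P(S2) + P(S|S3)·P(S3) + P(S|S4)·P(S4)
      = 0.625·0.15 + 0.39·0.06 + 0.588·0.59 + 0.367·0.2
      = 0.09375 + 0.0234 + 0.34692 + 0.0734 = 0.53747

0.5375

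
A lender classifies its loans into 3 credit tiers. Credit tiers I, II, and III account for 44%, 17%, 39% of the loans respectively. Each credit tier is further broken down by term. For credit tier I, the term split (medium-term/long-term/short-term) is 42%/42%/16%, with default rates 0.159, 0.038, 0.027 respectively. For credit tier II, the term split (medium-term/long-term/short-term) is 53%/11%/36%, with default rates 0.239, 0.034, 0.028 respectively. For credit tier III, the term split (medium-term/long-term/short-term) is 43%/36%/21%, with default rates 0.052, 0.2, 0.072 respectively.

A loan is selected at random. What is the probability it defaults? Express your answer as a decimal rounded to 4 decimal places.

P(D|I) = 0.42·0.159 + 0.42·0.038 + 0.16·0.027 = 0.06678 + 0.01596 + 0.00432 = 0.08706
P(D|II) = 0.53·0.239 + 0.11·0.034 + 0.36·0.028 = 0.12667 + 0.00374 + 0.01008 = 0.14049
P(D|III) = 0.43·0.052 + 0.36·0.2 + 0.21·0.072 = 0.02236 + 0.072 + 0.01512 = 0.10948
By total probability over the outer partition,
P(D) = 0.44·0.08706 + 0.17·0.14049 + 0.39·0.10948
      = 0.0383064 + 0.0238833 + 0.0426972 = 0.1048869

P(D) ≈ 0.1049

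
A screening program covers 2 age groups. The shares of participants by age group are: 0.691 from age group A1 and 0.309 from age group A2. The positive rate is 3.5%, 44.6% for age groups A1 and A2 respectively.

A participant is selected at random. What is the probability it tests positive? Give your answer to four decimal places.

Using total probability over the partition,
P(T) = P(T|A1)·P(A1) + P(T|A2)·P(A2)
      = 0.035·0.691 + 0.446·0.309
      = 0.024185 + 0.137814 = 0.161999

0.1620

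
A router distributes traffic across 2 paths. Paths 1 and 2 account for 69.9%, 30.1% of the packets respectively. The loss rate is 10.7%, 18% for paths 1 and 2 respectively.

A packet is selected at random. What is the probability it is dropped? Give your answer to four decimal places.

0.1290

By the law of total probability,
P(L) = P(L|1)·P(1) + P(L|2)·P(2)
      = 0.107·0.699 + 0.18·0.301
      = 0.074793 + 0.05418 = 0.128973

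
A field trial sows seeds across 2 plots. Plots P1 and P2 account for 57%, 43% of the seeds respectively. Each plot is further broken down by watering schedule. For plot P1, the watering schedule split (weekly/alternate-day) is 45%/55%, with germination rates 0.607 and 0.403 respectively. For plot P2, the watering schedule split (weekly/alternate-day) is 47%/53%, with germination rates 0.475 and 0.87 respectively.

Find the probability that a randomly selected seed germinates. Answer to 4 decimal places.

0.5763

P(G|P1) = 0.45·0.607 + 0.55·0.403 = 0.27315 + 0.22165 = 0.4948
P(G|P2) = 0.47·0.475 + 0.53·0.87 = 0.22325 + 0.4611 = 0.68435
Then overall,
P(G) = 0.57·0.4948 + 0.43·0.68435
      = 0.282036 + 0.2942705 = 0.5763065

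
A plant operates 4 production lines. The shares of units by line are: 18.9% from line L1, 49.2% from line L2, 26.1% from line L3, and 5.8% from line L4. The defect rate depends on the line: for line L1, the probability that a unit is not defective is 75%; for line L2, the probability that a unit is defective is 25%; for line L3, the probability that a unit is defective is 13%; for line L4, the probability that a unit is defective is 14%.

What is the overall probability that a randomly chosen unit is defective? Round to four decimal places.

P(D|L1) = 1 − 0.75 = 0.25.
P(D) = P(D|L1)·P(L1) + P(D|L2)·P(L2) + P(D|L3)·P(L3) + P(D|L4)·P(L4)
      = 0.25·0.189 + 0.25·0.492 + 0.13·0.261 + 0.14·0.058
      = 0.04725 + 0.123 + 0.03393 + 0.00812 = 0.2123

0.2123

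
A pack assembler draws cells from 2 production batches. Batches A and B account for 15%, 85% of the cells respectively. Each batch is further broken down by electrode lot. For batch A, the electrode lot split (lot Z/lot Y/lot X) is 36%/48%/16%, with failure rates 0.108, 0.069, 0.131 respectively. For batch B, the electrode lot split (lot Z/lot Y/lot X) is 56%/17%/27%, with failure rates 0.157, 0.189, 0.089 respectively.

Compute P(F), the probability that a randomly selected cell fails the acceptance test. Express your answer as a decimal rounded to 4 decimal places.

P(F|A) = 0.36·0.108 + 0.48·0.069 + 0.16·0.131 = 0.03888 + 0.03312 + 0.02096 = 0.09296
P(F|B) = 0.56·0.157 + 0.17·0.189 + 0.27·0.089 = 0.08792 + 0.03213 + 0.02403 = 0.14408
By total probability over the outer partition,
P(F) = 0.15·0.09296 + 0.85·0.14408
      = 0.013944 + 0.122468 = 0.136412

P(F) ≈ 0.1364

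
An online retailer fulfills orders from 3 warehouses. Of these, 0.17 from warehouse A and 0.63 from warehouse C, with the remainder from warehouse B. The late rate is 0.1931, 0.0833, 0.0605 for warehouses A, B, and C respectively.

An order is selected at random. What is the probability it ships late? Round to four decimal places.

P(L) ≈ 0.0876

P(B) = 1 − (0.17 + 0.63) = 0.2.
Summing over the partition,
P(L) = P(L|A)·P(A) + P(L|B)·P(B) + P(L|C)·P(C)
      = 0.1931·0.17 + 0.0833·0.2 + 0.0605·0.63
      = 0.032827 + 0.01666 + 0.038115 = 0.087602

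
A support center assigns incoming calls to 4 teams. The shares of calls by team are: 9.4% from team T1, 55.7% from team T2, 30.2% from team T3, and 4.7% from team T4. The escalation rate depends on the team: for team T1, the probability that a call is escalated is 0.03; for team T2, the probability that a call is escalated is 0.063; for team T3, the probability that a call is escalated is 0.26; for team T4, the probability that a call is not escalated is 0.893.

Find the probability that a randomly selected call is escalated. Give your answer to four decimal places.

0.1215

P(E|T4) = 1 − 0.893 = 0.107.
Summing over the partition,
P(E) = P(E|T1)·P(T1) + P(E|T2)·P(T2) + P(E|T3)·P(T3) + P(E|T4)·P(T4)
      = 0.03·0.094 + 0.063·0.557 + 0.26·0.302 + 0.107·0.047
      = 0.00282 + 0.035091 + 0.07852 + 0.005029 = 0.12146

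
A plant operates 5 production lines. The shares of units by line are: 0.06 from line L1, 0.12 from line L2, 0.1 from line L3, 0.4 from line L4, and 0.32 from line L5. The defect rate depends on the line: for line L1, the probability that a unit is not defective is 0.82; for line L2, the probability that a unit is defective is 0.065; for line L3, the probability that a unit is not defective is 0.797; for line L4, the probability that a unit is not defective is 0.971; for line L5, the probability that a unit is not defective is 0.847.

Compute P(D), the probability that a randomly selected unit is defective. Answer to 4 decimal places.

P(D|L1) = 1 − 0.82 = 0.18.
P(D|L3) = 1 − 0.797 = 0.203.
P(D|L4) = 1 − 0.971 = 0.029.
P(D|L5) = 1 − 0.847 = 0.153.
P(D) = P(D|L1)·P(L1) + P(D|L2)·P(L2) + P(D|L3)·P(L3) + P(D|L4)·P(L4) + P(D|L5)·P(L5)
      = 0.18·0.06 + 0.065·0.12 + 0.203·0.1 + 0.029·0.4 + 0.153·0.32
      = 0.0108 + 0.0078 + 0.0203 + 0.0116 + 0.04896 = 0.09946

0.0995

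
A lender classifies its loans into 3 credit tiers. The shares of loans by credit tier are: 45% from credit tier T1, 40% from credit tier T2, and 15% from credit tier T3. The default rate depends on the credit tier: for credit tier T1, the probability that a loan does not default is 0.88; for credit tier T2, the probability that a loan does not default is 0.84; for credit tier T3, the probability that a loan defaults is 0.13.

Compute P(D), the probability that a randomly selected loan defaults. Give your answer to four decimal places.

P(D) ≈ 0.1375

P(D|T1) = 1 − 0.88 = 0.12.
P(D|T2) = 1 − 0.84 = 0.16.
P(D) = P(D|T1)·P(T1) + P(D|T2)·P(T2) + P(D|T3)·P(T3)
      = 0.12·0.45 + 0.16·0.4 + 0.13·0.15
      = 0.054 + 0.064 + 0.0195 = 0.1375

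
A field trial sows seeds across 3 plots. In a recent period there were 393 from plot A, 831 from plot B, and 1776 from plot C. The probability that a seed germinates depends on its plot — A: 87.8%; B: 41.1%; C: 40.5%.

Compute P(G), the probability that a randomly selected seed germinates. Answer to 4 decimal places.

P(G) ≈ 0.4686

Total: 393 + 831 + 1776 = 3000.
P(A) = 393/3000 = 0.131. P(B) = 831/3000 = 0.277. P(C) = 1776/3000 = 0.592.
P(G) = P(G|A)·P(A) + P(G|B)·P(B) + P(G|C)·P(C)
      = 0.878·0.131 + 0.411·0.277 + 0.405·0.592
      = 0.115018 + 0.113847 + 0.23976 = 0.468625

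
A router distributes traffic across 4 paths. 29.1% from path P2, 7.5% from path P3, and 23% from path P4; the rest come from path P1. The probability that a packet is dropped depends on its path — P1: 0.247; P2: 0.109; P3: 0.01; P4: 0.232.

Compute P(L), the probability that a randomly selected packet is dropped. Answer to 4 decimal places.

P(P1) = 1 − (0.291 + 0.075 + 0.23) = 0.404.
By the law of total probability,
P(L) = P(L|P1)·P(P1) + P(L|P2)·P(P2) + P(L|P3)·P(P3) + P(L|P4)·P(P4)
      = 0.247·0.404 + 0.109·0.291 + 0.01·0.075 + 0.232·0.23
      = 0.099788 + 0.031719 + 0.00075 + 0.05336 = 0.185617

0.1856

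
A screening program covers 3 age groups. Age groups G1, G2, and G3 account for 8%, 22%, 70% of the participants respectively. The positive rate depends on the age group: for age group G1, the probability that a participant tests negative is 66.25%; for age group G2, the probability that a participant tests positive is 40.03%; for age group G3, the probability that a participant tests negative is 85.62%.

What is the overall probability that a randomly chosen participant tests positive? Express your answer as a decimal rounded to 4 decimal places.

P(T) ≈ 0.2157

P(T|G1) = 1 − 0.6625 = 0.3375.
P(T|G3) = 1 − 0.8562 = 0.1438.
P(T) = P(T|G1)·P(G1) + P(T|G2)·P(G2) + P(T|G3)·P(G3)
      = 0.3375·0.08 + 0.4003·0.22 + 0.1438·0.7
      = 0.027 + 0.088066 + 0.10066 = 0.215726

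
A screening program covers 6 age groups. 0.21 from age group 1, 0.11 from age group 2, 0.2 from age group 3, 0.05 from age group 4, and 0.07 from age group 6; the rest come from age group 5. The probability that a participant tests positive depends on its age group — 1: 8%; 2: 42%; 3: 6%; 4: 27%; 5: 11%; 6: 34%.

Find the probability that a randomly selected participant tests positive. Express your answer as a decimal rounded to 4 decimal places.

P(5) = 1 − (0.21 + 0.11 + 0.2 + 0.05 + 0.07) = 0.36.
Using total probability over the partition,
P(T) = P(T|1)·P(1) + P(T|2)·P(2) + P(T|3)·P(3) + P(T|4)·P(4) + P(T|5)·P(5) + P(T|6)·P(6)
      = 0.08·0.21 + 0.42·0.11 + 0.06·0.2 + 0.27·0.05 + 0.11·0.36 + 0.34·0.07
      = 0.0168 + 0.0462 + 0.012 + 0.0135 + 0.0396 + 0.0238 = 0.1519

0.1519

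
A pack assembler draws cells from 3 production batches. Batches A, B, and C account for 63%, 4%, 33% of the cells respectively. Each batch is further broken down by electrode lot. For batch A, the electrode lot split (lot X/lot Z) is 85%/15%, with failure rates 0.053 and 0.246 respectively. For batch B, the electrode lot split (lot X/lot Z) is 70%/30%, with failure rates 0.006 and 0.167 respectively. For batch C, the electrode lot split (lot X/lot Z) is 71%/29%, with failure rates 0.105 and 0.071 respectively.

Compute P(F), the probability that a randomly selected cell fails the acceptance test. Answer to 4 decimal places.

P(F|A) = 0.85·0.053 + 0.15·0.246 = 0.04505 + 0.0369 = 0.08195
P(F|B) = 0.7·0.006 + 0.3·0.167 = 0.0042 + 0.0501 = 0.0543
P(F|C) = 0.71·0.105 + 0.29·0.071 = 0.07455 + 0.02059 = 0.09514
By total probability over the outer partition,
P(F) = 0.63·0.08195 + 0.04·0.0543 + 0.33·0.09514
      = 0.0516285 + 0.002172 + 0.0313962 = 0.0851967

0.0852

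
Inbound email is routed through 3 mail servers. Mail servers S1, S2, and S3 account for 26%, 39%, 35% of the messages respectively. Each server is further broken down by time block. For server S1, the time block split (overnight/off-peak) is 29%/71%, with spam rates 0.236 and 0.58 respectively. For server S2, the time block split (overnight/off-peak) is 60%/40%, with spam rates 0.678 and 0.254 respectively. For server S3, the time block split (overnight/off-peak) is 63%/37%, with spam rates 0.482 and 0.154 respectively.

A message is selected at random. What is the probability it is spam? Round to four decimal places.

P(S|S1) = 0.29·0.236 + 0.71·0.58 = 0.06844 + 0.4118 = 0.48024
P(S|S2) = 0.6·0.678 + 0.4·0.254 = 0.4068 + 0.1016 = 0.5084
P(S|S3) = 0.63·0.482 + 0.37·0.154 = 0.30366 + 0.05698 = 0.36064
Then overall,
P(S) = 0.26·0.48024 + 0.39·0.5084 + 0.35·0.36064
      = 0.1248624 + 0.198276 + 0.126224 = 0.4493624

0.4494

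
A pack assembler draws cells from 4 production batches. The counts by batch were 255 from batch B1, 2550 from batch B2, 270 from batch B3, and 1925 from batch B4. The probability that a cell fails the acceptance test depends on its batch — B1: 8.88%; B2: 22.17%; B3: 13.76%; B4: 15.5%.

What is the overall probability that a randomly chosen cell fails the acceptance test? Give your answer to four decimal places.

Total: 255 + 2550 + 270 + 1925 = 5000.
P(B1) = 255/5000 = 0.051. P(B2) = 2550/5000 = 0.51. P(B3) = 270/5000 = 0.054. P(B4) = 1925/5000 = 0.385.
P(F) = P(F|B1)·P(B1) + P(F|B2)·P(B2) + P(F|B3)·P(B3) + P(F|B4)·P(B4)
      = 0.0888·0.051 + 0.2217·0.51 + 0.1376·0.054 + 0.155·0.385
      = 0.0045288 + 0.113067 + 0.0074304 + 0.059675 = 0.1847012

0.1847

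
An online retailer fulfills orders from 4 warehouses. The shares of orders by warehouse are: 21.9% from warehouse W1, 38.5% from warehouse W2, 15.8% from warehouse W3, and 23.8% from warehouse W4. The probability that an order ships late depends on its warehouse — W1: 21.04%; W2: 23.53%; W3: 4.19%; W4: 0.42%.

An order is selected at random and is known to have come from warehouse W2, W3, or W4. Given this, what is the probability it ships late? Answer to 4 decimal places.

P(L|S) ≈ 0.1257

Let S = {W2, W3, W4}.
P(S) = 0.385 + 0.158 + 0.238 = 0.781.
P(L ∩ S) = 0.2353·0.385 + 0.0419·0.158 + 0.0042·0.238 = 0.0905905 + 0.0066202 + 0.0009996 = 0.0982103.
P(L | S) = 0.0982103 / 0.781 = 0.125749…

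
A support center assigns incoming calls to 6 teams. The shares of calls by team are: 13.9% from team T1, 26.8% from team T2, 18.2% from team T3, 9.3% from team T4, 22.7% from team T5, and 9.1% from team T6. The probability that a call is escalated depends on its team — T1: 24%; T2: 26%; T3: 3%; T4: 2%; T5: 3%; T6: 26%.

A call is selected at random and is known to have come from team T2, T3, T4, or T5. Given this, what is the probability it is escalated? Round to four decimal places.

Let S = {T2, T3, T4, T5}.
P(S) = 0.268 + 0.182 + 0.093 + 0.227 = 0.77.
P(E ∩ S) = 0.26·0.268 + 0.03·0.182 + 0.02·0.093 + 0.03·0.227 = 0.06968 + 0.00546 + 0.00186 + 0.00681 = 0.08381.
P(E | S) = 0.08381 / 0.77 = 0.108844…

P(E|S) ≈ 0.1088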